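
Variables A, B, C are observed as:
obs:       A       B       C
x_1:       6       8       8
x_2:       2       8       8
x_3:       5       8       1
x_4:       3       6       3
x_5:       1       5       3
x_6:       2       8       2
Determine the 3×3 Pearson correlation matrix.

Step 1 — column means:
  mean(A) = (6 + 2 + 5 + 3 + 1 + 2) / 6 = 19/6 = 3.1667
  mean(B) = (8 + 8 + 8 + 6 + 5 + 8) / 6 = 43/6 = 7.1667
  mean(C) = (8 + 8 + 1 + 3 + 3 + 2) / 6 = 25/6 = 4.1667

Step 2 — sample variances and covariances s[i,j] = (1/(n-1)) · Σ_k (x_{k,i} - mean_i) · (x_{k,j} - mean_j), with n-1 = 5:
  s[A,A] = ((2.8333)·(2.8333) + (-1.1667)·(-1.1667) + (1.8333)·(1.8333) + (-0.1667)·(-0.1667) + (-2.1667)·(-2.1667) + (-1.1667)·(-1.1667)) / 5 = 18.8333/5 = 3.7667
  s[A,B] = ((2.8333)·(0.8333) + (-1.1667)·(0.8333) + (1.8333)·(0.8333) + (-0.1667)·(-1.1667) + (-2.1667)·(-2.1667) + (-1.1667)·(0.8333)) / 5 = 6.8333/5 = 1.3667
  s[A,C] = ((2.8333)·(3.8333) + (-1.1667)·(3.8333) + (1.8333)·(-3.1667) + (-0.1667)·(-1.1667) + (-2.1667)·(-1.1667) + (-1.1667)·(-2.1667)) / 5 = 5.8333/5 = 1.1667
  s[B,B] = ((0.8333)·(0.8333) + (0.8333)·(0.8333) + (0.8333)·(0.8333) + (-1.1667)·(-1.1667) + (-2.1667)·(-2.1667) + (0.8333)·(0.8333)) / 5 = 8.8333/5 = 1.7667
  s[B,C] = ((0.8333)·(3.8333) + (0.8333)·(3.8333) + (0.8333)·(-3.1667) + (-1.1667)·(-1.1667) + (-2.1667)·(-1.1667) + (0.8333)·(-2.1667)) / 5 = 5.8333/5 = 1.1667
  s[C,C] = ((3.8333)·(3.8333) + (3.8333)·(3.8333) + (-3.1667)·(-3.1667) + (-1.1667)·(-1.1667) + (-1.1667)·(-1.1667) + (-2.1667)·(-2.1667)) / 5 = 46.8333/5 = 9.3667
  Sample standard deviations s_i = √(s[i,i]):
  s(A) = √(3.7667) = 1.9408
  s(B) = √(1.7667) = 1.3292
  s(C) = √(9.3667) = 3.0605

Step 3 — r_{ij} = s_{ij} / (s_i · s_j):
  r[A,A] = 1 (diagonal).
  r[A,B] = 1.3667 / (1.9408 · 1.3292) = 1.3667 / 2.5796 = 0.5298
  r[A,C] = 1.1667 / (1.9408 · 3.0605) = 1.1667 / 5.9398 = 0.1964
  r[B,B] = 1 (diagonal).
  r[B,C] = 1.1667 / (1.3292 · 3.0605) = 1.1667 / 4.0679 = 0.2868
  r[C,C] = 1 (diagonal).

R is symmetric with unit diagonal. Assembling:

R = [[1, 0.5298, 0.1964],
 [0.5298, 1, 0.2868],
 [0.1964, 0.2868, 1]]


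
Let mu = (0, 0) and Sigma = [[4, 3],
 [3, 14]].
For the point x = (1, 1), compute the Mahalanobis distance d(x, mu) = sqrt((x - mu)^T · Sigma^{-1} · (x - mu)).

Step 1 — centre the observation: (x - mu) = (1, 1).

Step 2 — invert Sigma. det(Sigma) = 4·14 - (3)² = 47.
  Sigma^{-1} = (1/det) · [[d, -b], [-b, a]] = [[0.2979, -0.0638],
 [-0.0638, 0.0851]].

Step 3 — form the quadratic (x - mu)^T · Sigma^{-1} · (x - mu):
  Sigma^{-1} · (x - mu) = (0.234, 0.0213).
  (x - mu)^T · [Sigma^{-1} · (x - mu)] = (1)·(0.234) + (1)·(0.0213) = 0.2553.

Step 4 — take square root: d = √(0.2553) ≈ 0.5053.

d(x, mu) = √(0.2553) ≈ 0.5053


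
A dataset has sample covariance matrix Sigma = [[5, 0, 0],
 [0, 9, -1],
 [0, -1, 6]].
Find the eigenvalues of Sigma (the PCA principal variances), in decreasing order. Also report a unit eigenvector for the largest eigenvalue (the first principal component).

Step 1 — characteristic polynomial p(λ) = det(λI - Sigma) = λ³ - tr·λ² + c_1·λ - det, where tr = trace, c_1 = sum of the principal 2×2 minors, det = det(Sigma):
  tr = 5 + 9 + 6 = 20,
  c_1 = (5·9 - (0)²) + (5·6 - (0)²) + (9·6 - (-1)²) = 45 + 30 + 53 = 128,
  det = 5·(9·6 - (-1)²) - (0)·((0)·6 - (-1)·(0)) + (0)·((0)·(-1) - 9·(0)) = 5·(53) - (0)·(0) + (0)·(0) = 265.
  So p(λ) = λ³ - 20λ² + 128λ - 265.
Step 2 — look for an integer root (rational root theorem: any rational root is an integer divisor of 265). Testing λ = 5:
  p(5) = 125 - 500 + 640 - 265 = 0  ✓
  Dividing out (λ - 5): p(λ) = (λ - 5)(λ² - 15λ + 53).
Step 3 — remaining eigenvalues from the quadratic λ² - 15λ + 53 = 0:
  Δ = 15² - 4·53 = 225 - 212 = 13,  λ = (15 ± √13)/2 = (15 ± 3.6056)/2 ≈ 9.3028 or 5.6972.
  Sorted: λ_1 = 9.3028,  λ_2 = 5.6972,  λ_3 = 5  (check: sum = 20 = tr ✓).

Step 4 — unit eigenvector for λ_1 ≈ 9.3028: v spans the null space of (Sigma - λ_1 I), whose rows are
  r_1 = (-4.3028, 0, 0),  r_2 = (0, -0.3028, -1),  r_3 = (0, -1, -3.3028).
  v is orthogonal to every row, so take v ∝ r_1 × r_2 = ((0)·(-1) - (0)·(-0.3028), (0)·(0) - (-4.3028)·(-1), (-4.3028)·(-0.3028) - (0)·(0)) ≈ (0, -4.3028, 1.3028).
  Rescale (multiply by -1 so the first nonzero entry is positive): u = (0, 4.3028, -1.3028).
  ||u|| = √((0)² + (4.3028)² + (-1.3028)²) = √(20.2111) ≈ 4.4957,  v_1 = u/||u|| ≈ (0, 0.9571, -0.2898) (||v_1|| = 1).

λ_1 = 9.3028,  λ_2 = 5.6972,  λ_3 = 5;  v_1 ≈ (0, 0.9571, -0.2898)


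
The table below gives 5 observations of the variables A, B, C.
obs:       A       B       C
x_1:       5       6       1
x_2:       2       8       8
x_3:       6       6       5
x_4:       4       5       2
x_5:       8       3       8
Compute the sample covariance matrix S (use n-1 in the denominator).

Step 1 — column means:
  mean(A) = (5 + 2 + 6 + 4 + 8) / 5 = 25/5 = 5
  mean(B) = (6 + 8 + 6 + 5 + 3) / 5 = 28/5 = 5.6
  mean(C) = (1 + 8 + 5 + 2 + 8) / 5 = 24/5 = 4.8

Step 2 — sample covariance S[i,j] = (1/(n-1)) · Σ_k (x_{k,i} - mean_i) · (x_{k,j} - mean_j), with n-1 = 4.
  S[A,A] = ((0)·(0) + (-3)·(-3) + (1)·(1) + (-1)·(-1) + (3)·(3)) / 4 = 20/4 = 5
  S[A,B] = ((0)·(0.4) + (-3)·(2.4) + (1)·(0.4) + (-1)·(-0.6) + (3)·(-2.6)) / 4 = -14/4 = -3.5
  S[A,C] = ((0)·(-3.8) + (-3)·(3.2) + (1)·(0.2) + (-1)·(-2.8) + (3)·(3.2)) / 4 = 3/4 = 0.75
  S[B,B] = ((0.4)·(0.4) + (2.4)·(2.4) + (0.4)·(0.4) + (-0.6)·(-0.6) + (-2.6)·(-2.6)) / 4 = 13.2/4 = 3.3
  S[B,C] = ((0.4)·(-3.8) + (2.4)·(3.2) + (0.4)·(0.2) + (-0.6)·(-2.8) + (-2.6)·(3.2)) / 4 = -0.4/4 = -0.1
  S[C,C] = ((-3.8)·(-3.8) + (3.2)·(3.2) + (0.2)·(0.2) + (-2.8)·(-2.8) + (3.2)·(3.2)) / 4 = 42.8/4 = 10.7

S is symmetric (S[j,i] = S[i,j]). Assembling:

S = [[5, -3.5, 0.75],
 [-3.5, 3.3, -0.1],
 [0.75, -0.1, 10.7]]


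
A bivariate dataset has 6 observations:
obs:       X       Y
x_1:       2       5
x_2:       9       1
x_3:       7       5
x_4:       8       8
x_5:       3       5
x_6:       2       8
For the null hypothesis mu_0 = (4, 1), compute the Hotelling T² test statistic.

Step 1 — sample mean vector:
  mean(X) = (2 + 9 + 7 + 8 + 3 + 2) / 6 = 31/6 = 5.1667
  mean(Y) = (5 + 1 + 5 + 8 + 5 + 8) / 6 = 32/6 = 5.3333
  x̄ = (5.1667, 5.3333),  deviation x̄ - mu_0 = (5.1667, 5.3333) - (4, 1) = (1.1667, 4.3333).

Step 2 — sample covariance matrix, S[i,j] = (1/(n-1)) · Σ_k (x_{k,i} - mean_i) · (x_{k,j} - mean_j), divisor n-1 = 5:
  S[X,X] = ((-3.1667)·(-3.1667) + (3.8333)·(3.8333) + (1.8333)·(1.8333) + (2.8333)·(2.8333) + (-2.1667)·(-2.1667) + (-3.1667)·(-3.1667)) / 5 = 50.8333/5 = 10.1667
  S[X,Y] = ((-3.1667)·(-0.3333) + (3.8333)·(-4.3333) + (1.8333)·(-0.3333) + (2.8333)·(2.6667) + (-2.1667)·(-0.3333) + (-3.1667)·(2.6667)) / 5 = -16.3333/5 = -3.2667
  S[Y,Y] = ((-0.3333)·(-0.3333) + (-4.3333)·(-4.3333) + (-0.3333)·(-0.3333) + (2.6667)·(2.6667) + (-0.3333)·(-0.3333) + (2.6667)·(2.6667)) / 5 = 33.3333/5 = 6.6667
  S = [[10.1667, -3.2667],
 [-3.2667, 6.6667]].

Step 3 — invert S. det(S) = 10.1667·6.6667 - (-3.2667)² = 57.1067.
  S^{-1} = (1/det) · [[d, -b], [-b, a]] = [[0.1167, 0.0572],
 [0.0572, 0.178]].

Step 4 — quadratic form (x̄ - mu_0)^T · S^{-1} · (x̄ - mu_0):
  S^{-1} · (x̄ - mu_0) = (0.3841, 0.8382),
  (x̄ - mu_0)^T · [...] = (1.1667)·(0.3841) + (4.3333)·(0.8382) = 4.0803.

Step 5 — scale by n: T² = 6 · 4.0803 = 24.4817.

T² ≈ 24.4817


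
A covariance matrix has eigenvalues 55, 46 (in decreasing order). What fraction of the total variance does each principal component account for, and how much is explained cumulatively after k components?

Step 1 — total variance = trace(Sigma) = Σ λ_i = 55 + 46 = 101.

Step 2 — fraction explained by component i = λ_i / Σ λ:
  PC1: 55/101 = 0.5446
  PC2: 46/101 = 0.4554

Step 3 — cumulative fraction after k components = (λ_1 + ... + λ_k) / Σ λ:
  k = 1: 55/101 = 0.5446
  k = 2: (55 + 46)/101 = 101/101 = 1

Summary (fraction, with percent):

explained: PC1 0.5446 (54.46%), PC2 0.4554 (45.54%);  cumulative: 0.5446, 1


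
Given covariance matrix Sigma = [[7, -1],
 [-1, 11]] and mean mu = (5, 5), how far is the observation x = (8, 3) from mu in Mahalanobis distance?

Step 1 — centre the observation: (x - mu) = (3, -2).

Step 2 — invert Sigma. det(Sigma) = 7·11 - (-1)² = 76.
  Sigma^{-1} = (1/det) · [[d, -b], [-b, a]] = [[0.1447, 0.0132],
 [0.0132, 0.0921]].

Step 3 — form the quadratic (x - mu)^T · Sigma^{-1} · (x - mu):
  Sigma^{-1} · (x - mu) = (0.4079, -0.1447).
  (x - mu)^T · [Sigma^{-1} · (x - mu)] = (3)·(0.4079) + (-2)·(-0.1447) = 1.5132.

Step 4 — take square root: d = √(1.5132) ≈ 1.2301.

d(x, mu) = √(1.5132) ≈ 1.2301


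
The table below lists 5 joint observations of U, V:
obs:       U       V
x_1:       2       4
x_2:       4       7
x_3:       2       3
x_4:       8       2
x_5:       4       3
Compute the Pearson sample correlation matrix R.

Step 1 — column means:
  mean(U) = (2 + 4 + 2 + 8 + 4) / 5 = 20/5 = 4
  mean(V) = (4 + 7 + 3 + 2 + 3) / 5 = 19/5 = 3.8

Step 2 — sample variances and covariances s[i,j] = (1/(n-1)) · Σ_k (x_{k,i} - mean_i) · (x_{k,j} - mean_j), with n-1 = 4:
  s[U,U] = ((-2)·(-2) + (0)·(0) + (-2)·(-2) + (4)·(4) + (0)·(0)) / 4 = 24/4 = 6
  s[U,V] = ((-2)·(0.2) + (0)·(3.2) + (-2)·(-0.8) + (4)·(-1.8) + (0)·(-0.8)) / 4 = -6/4 = -1.5
  s[V,V] = ((0.2)·(0.2) + (3.2)·(3.2) + (-0.8)·(-0.8) + (-1.8)·(-1.8) + (-0.8)·(-0.8)) / 4 = 14.8/4 = 3.7
  Sample standard deviations s_i = √(s[i,i]):
  s(U) = √(6) = 2.4495
  s(V) = √(3.7) = 1.9235

Step 3 — r_{ij} = s_{ij} / (s_i · s_j):
  r[U,U] = 1 (diagonal).
  r[U,V] = -1.5 / (2.4495 · 1.9235) = -1.5 / 4.7117 = -0.3184
  r[V,V] = 1 (diagonal).

R is symmetric with unit diagonal. Assembling:

R = [[1, -0.3184],
 [-0.3184, 1]]


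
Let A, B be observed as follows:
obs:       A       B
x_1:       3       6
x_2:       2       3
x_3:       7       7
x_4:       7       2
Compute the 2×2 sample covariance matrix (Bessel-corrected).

Step 1 — column means:
  mean(A) = (3 + 2 + 7 + 7) / 4 = 19/4 = 4.75
  mean(B) = (6 + 3 + 7 + 2) / 4 = 18/4 = 4.5

Step 2 — sample covariance S[i,j] = (1/(n-1)) · Σ_k (x_{k,i} - mean_i) · (x_{k,j} - mean_j), with n-1 = 3.
  S[A,A] = ((-1.75)·(-1.75) + (-2.75)·(-2.75) + (2.25)·(2.25) + (2.25)·(2.25)) / 3 = 20.75/3 = 6.9167
  S[A,B] = ((-1.75)·(1.5) + (-2.75)·(-1.5) + (2.25)·(2.5) + (2.25)·(-2.5)) / 3 = 1.5/3 = 0.5
  S[B,B] = ((1.5)·(1.5) + (-1.5)·(-1.5) + (2.5)·(2.5) + (-2.5)·(-2.5)) / 3 = 17/3 = 5.6667

S is symmetric (S[j,i] = S[i,j]). Assembling:

S = [[6.9167, 0.5],
 [0.5, 5.6667]]


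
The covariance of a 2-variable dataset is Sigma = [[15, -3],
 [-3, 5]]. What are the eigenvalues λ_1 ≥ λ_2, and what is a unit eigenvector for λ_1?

Step 1 — characteristic polynomial of 2×2 Sigma:
  det(Sigma - λI) = λ² - trace · λ + det = 0.
  trace = 15 + 5 = 20, det = 15·5 - (-3)² = 66.
Step 2 — discriminant:
  Δ = trace² - 4·det = 400 - 264 = 136.
Step 3 — eigenvalues:
  λ = (trace ± √Δ)/2 = (20 ± 11.6619)/2,
  λ_1 = 15.831,  λ_2 = 4.169.

Step 4 — unit eigenvector for λ_1: solve (Sigma - λ_1 I)v = 0. First row:
  (15 - 15.831)·v_x + (-3)·v_y = 0, i.e. (-0.831)·v_x + (-3)·v_y = 0,
  so v ∝ (b, λ_1 - a) = (-3, 0.831); multiply by -1 so the first entry is positive: u = (3, -0.831).
  ||u|| = √((3)² + (-0.831)²) = √(9.6905) ≈ 3.113,
  v_1 = u/||u|| ≈ (0.9637, -0.2669) (||v_1|| = 1).

λ_1 = 15.831,  λ_2 = 4.169;  v_1 ≈ (0.9637, -0.2669)


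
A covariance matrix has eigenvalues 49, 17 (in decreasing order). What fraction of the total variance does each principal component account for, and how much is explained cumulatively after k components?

Step 1 — total variance = trace(Sigma) = Σ λ_i = 49 + 17 = 66.

Step 2 — fraction explained by component i = λ_i / Σ λ:
  PC1: 49/66 = 0.7424
  PC2: 17/66 = 0.2576

Step 3 — cumulative fraction after k components = (λ_1 + ... + λ_k) / Σ λ:
  k = 1: 49/66 = 0.7424
  k = 2: (49 + 17)/66 = 66/66 = 1

Summary (fraction, with percent):

explained: PC1 0.7424 (74.24%), PC2 0.2576 (25.76%);  cumulative: 0.7424, 1


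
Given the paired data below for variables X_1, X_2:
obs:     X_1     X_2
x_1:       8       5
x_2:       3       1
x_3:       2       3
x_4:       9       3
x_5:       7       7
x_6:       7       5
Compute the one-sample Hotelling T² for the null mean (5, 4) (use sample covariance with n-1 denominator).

Step 1 — sample mean vector:
  mean(X_1) = (8 + 3 + 2 + 9 + 7 + 7) / 6 = 36/6 = 6
  mean(X_2) = (5 + 1 + 3 + 3 + 7 + 5) / 6 = 24/6 = 4
  x̄ = (6, 4),  deviation x̄ - mu_0 = (6, 4) - (5, 4) = (1, 0).

Step 2 — sample covariance matrix, S[i,j] = (1/(n-1)) · Σ_k (x_{k,i} - mean_i) · (x_{k,j} - mean_j), divisor n-1 = 5:
  S[X_1,X_1] = ((2)·(2) + (-3)·(-3) + (-4)·(-4) + (3)·(3) + (1)·(1) + (1)·(1)) / 5 = 40/5 = 8
  S[X_1,X_2] = ((2)·(1) + (-3)·(-3) + (-4)·(-1) + (3)·(-1) + (1)·(3) + (1)·(1)) / 5 = 16/5 = 3.2
  S[X_2,X_2] = ((1)·(1) + (-3)·(-3) + (-1)·(-1) + (-1)·(-1) + (3)·(3) + (1)·(1)) / 5 = 22/5 = 4.4
  S = [[8, 3.2],
 [3.2, 4.4]].

Step 3 — invert S. det(S) = 8·4.4 - (3.2)² = 24.96.
  S^{-1} = (1/det) · [[d, -b], [-b, a]] = [[0.1763, -0.1282],
 [-0.1282, 0.3205]].

Step 4 — quadratic form (x̄ - mu_0)^T · S^{-1} · (x̄ - mu_0):
  S^{-1} · (x̄ - mu_0) = (0.1763, -0.1282),
  (x̄ - mu_0)^T · [...] = (1)·(0.1763) + (0)·(-0.1282) = 0.1763.

Step 5 — scale by n: T² = 6 · 0.1763 = 1.0577.

T² ≈ 1.0577


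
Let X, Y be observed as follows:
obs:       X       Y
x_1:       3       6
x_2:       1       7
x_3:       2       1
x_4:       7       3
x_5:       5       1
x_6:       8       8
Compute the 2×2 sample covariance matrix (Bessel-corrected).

Step 1 — column means:
  mean(X) = (3 + 1 + 2 + 7 + 5 + 8) / 6 = 26/6 = 4.3333
  mean(Y) = (6 + 7 + 1 + 3 + 1 + 8) / 6 = 26/6 = 4.3333

Step 2 — sample covariance S[i,j] = (1/(n-1)) · Σ_k (x_{k,i} - mean_i) · (x_{k,j} - mean_j), with n-1 = 5.
  S[X,X] = ((-1.3333)·(-1.3333) + (-3.3333)·(-3.3333) + (-2.3333)·(-2.3333) + (2.6667)·(2.6667) + (0.6667)·(0.6667) + (3.6667)·(3.6667)) / 5 = 39.3333/5 = 7.8667
  S[X,Y] = ((-1.3333)·(1.6667) + (-3.3333)·(2.6667) + (-2.3333)·(-3.3333) + (2.6667)·(-1.3333) + (0.6667)·(-3.3333) + (3.6667)·(3.6667)) / 5 = 4.3333/5 = 0.8667
  S[Y,Y] = ((1.6667)·(1.6667) + (2.6667)·(2.6667) + (-3.3333)·(-3.3333) + (-1.3333)·(-1.3333) + (-3.3333)·(-3.3333) + (3.6667)·(3.6667)) / 5 = 47.3333/5 = 9.4667

S is symmetric (S[j,i] = S[i,j]). Assembling:

S = [[7.8667, 0.8667],
 [0.8667, 9.4667]]


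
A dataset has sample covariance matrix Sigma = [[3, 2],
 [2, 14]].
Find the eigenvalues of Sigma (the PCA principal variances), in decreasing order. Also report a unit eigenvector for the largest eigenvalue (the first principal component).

Step 1 — characteristic polynomial of 2×2 Sigma:
  det(Sigma - λI) = λ² - trace · λ + det = 0.
  trace = 3 + 14 = 17, det = 3·14 - (2)² = 38.
Step 2 — discriminant:
  Δ = trace² - 4·det = 289 - 152 = 137.
Step 3 — eigenvalues:
  λ = (trace ± √Δ)/2 = (17 ± 11.7047)/2,
  λ_1 = 14.3523,  λ_2 = 2.6477.

Step 4 — unit eigenvector for λ_1: solve (Sigma - λ_1 I)v = 0. First row:
  (3 - 14.3523)·v_x + (2)·v_y = 0, i.e. (-11.3523)·v_x + (2)·v_y = 0,
  so v ∝ (b, λ_1 - a) = (2, 11.3523) = u.
  ||u|| = √((2)² + (11.3523)²) = √(132.8758) ≈ 11.5272,
  v_1 = u/||u|| ≈ (0.1735, 0.9848) (||v_1|| = 1).

λ_1 = 14.3523,  λ_2 = 2.6477;  v_1 ≈ (0.1735, 0.9848)


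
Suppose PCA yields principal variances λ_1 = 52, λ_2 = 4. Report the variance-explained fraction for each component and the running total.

Step 1 — total variance = trace(Sigma) = Σ λ_i = 52 + 4 = 56.

Step 2 — fraction explained by component i = λ_i / Σ λ:
  PC1: 52/56 = 0.9286
  PC2: 4/56 = 0.0714

Step 3 — cumulative fraction after k components = (λ_1 + ... + λ_k) / Σ λ:
  k = 1: 52/56 = 0.9286
  k = 2: (52 + 4)/56 = 56/56 = 1

Summary (fraction, with percent):

explained: PC1 0.9286 (92.86%), PC2 0.0714 (7.14%);  cumulative: 0.9286, 1


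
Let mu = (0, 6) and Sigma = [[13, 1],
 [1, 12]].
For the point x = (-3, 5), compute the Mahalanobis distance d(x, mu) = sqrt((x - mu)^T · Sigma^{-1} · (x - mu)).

Step 1 — centre the observation: (x - mu) = (-3, -1).

Step 2 — invert Sigma. det(Sigma) = 13·12 - (1)² = 155.
  Sigma^{-1} = (1/det) · [[d, -b], [-b, a]] = [[0.0774, -0.0065],
 [-0.0065, 0.0839]].

Step 3 — form the quadratic (x - mu)^T · Sigma^{-1} · (x - mu):
  Sigma^{-1} · (x - mu) = (-0.2258, -0.0645).
  (x - mu)^T · [Sigma^{-1} · (x - mu)] = (-3)·(-0.2258) + (-1)·(-0.0645) = 0.7419.

Step 4 — take square root: d = √(0.7419) ≈ 0.8614.

d(x, mu) = √(0.7419) ≈ 0.8614


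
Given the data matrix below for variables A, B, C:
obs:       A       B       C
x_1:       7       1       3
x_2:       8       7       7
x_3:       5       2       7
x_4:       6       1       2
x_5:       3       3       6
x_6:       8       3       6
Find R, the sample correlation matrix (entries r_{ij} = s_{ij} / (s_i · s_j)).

Step 1 — column means:
  mean(A) = (7 + 8 + 5 + 6 + 3 + 8) / 6 = 37/6 = 6.1667
  mean(B) = (1 + 7 + 2 + 1 + 3 + 3) / 6 = 17/6 = 2.8333
  mean(C) = (3 + 7 + 7 + 2 + 6 + 6) / 6 = 31/6 = 5.1667

Step 2 — sample variances and covariances s[i,j] = (1/(n-1)) · Σ_k (x_{k,i} - mean_i) · (x_{k,j} - mean_j), with n-1 = 5:
  s[A,A] = ((0.8333)·(0.8333) + (1.8333)·(1.8333) + (-1.1667)·(-1.1667) + (-0.1667)·(-0.1667) + (-3.1667)·(-3.1667) + (1.8333)·(1.8333)) / 5 = 18.8333/5 = 3.7667
  s[A,B] = ((0.8333)·(-1.8333) + (1.8333)·(4.1667) + (-1.1667)·(-0.8333) + (-0.1667)·(-1.8333) + (-3.1667)·(0.1667) + (1.8333)·(0.1667)) / 5 = 7.1667/5 = 1.4333
  s[A,C] = ((0.8333)·(-2.1667) + (1.8333)·(1.8333) + (-1.1667)·(1.8333) + (-0.1667)·(-3.1667) + (-3.1667)·(0.8333) + (1.8333)·(0.8333)) / 5 = -1.1667/5 = -0.2333
  s[B,B] = ((-1.8333)·(-1.8333) + (4.1667)·(4.1667) + (-0.8333)·(-0.8333) + (-1.8333)·(-1.8333) + (0.1667)·(0.1667) + (0.1667)·(0.1667)) / 5 = 24.8333/5 = 4.9667
  s[B,C] = ((-1.8333)·(-2.1667) + (4.1667)·(1.8333) + (-0.8333)·(1.8333) + (-1.8333)·(-3.1667) + (0.1667)·(0.8333) + (0.1667)·(0.8333)) / 5 = 16.1667/5 = 3.2333
  s[C,C] = ((-2.1667)·(-2.1667) + (1.8333)·(1.8333) + (1.8333)·(1.8333) + (-3.1667)·(-3.1667) + (0.8333)·(0.8333) + (0.8333)·(0.8333)) / 5 = 22.8333/5 = 4.5667
  Sample standard deviations s_i = √(s[i,i]):
  s(A) = √(3.7667) = 1.9408
  s(B) = √(4.9667) = 2.2286
  s(C) = √(4.5667) = 2.137

Step 3 — r_{ij} = s_{ij} / (s_i · s_j):
  r[A,A] = 1 (diagonal).
  r[A,B] = 1.4333 / (1.9408 · 2.2286) = 1.4333 / 4.3252 = 0.3314
  r[A,C] = -0.2333 / (1.9408 · 2.137) = -0.2333 / 4.1474 = -0.0563
  r[B,B] = 1 (diagonal).
  r[B,C] = 3.2333 / (2.2286 · 2.137) = 3.2333 / 4.7625 = 0.6789
  r[C,C] = 1 (diagonal).

R is symmetric with unit diagonal. Assembling:

R = [[1, 0.3314, -0.0563],
 [0.3314, 1, 0.6789],
 [-0.0563, 0.6789, 1]]


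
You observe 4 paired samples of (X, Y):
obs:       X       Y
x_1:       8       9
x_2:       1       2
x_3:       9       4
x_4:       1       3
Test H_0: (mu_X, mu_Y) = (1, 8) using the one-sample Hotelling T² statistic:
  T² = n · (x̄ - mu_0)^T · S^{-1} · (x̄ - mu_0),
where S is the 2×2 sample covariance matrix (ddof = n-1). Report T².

Step 1 — sample mean vector:
  mean(X) = (8 + 1 + 9 + 1) / 4 = 19/4 = 4.75
  mean(Y) = (9 + 2 + 4 + 3) / 4 = 18/4 = 4.5
  x̄ = (4.75, 4.5),  deviation x̄ - mu_0 = (4.75, 4.5) - (1, 8) = (3.75, -3.5).

Step 2 — sample covariance matrix, S[i,j] = (1/(n-1)) · Σ_k (x_{k,i} - mean_i) · (x_{k,j} - mean_j), divisor n-1 = 3:
  S[X,X] = ((3.25)·(3.25) + (-3.75)·(-3.75) + (4.25)·(4.25) + (-3.75)·(-3.75)) / 3 = 56.75/3 = 18.9167
  S[X,Y] = ((3.25)·(4.5) + (-3.75)·(-2.5) + (4.25)·(-0.5) + (-3.75)·(-1.5)) / 3 = 27.5/3 = 9.1667
  S[Y,Y] = ((4.5)·(4.5) + (-2.5)·(-2.5) + (-0.5)·(-0.5) + (-1.5)·(-1.5)) / 3 = 29/3 = 9.6667
  S = [[18.9167, 9.1667],
 [9.1667, 9.6667]].

Step 3 — invert S. det(S) = 18.9167·9.6667 - (9.1667)² = 98.8333.
  S^{-1} = (1/det) · [[d, -b], [-b, a]] = [[0.0978, -0.0927],
 [-0.0927, 0.1914]].

Step 4 — quadratic form (x̄ - mu_0)^T · S^{-1} · (x̄ - mu_0):
  S^{-1} · (x̄ - mu_0) = (0.6914, -1.0177),
  (x̄ - mu_0)^T · [...] = (3.75)·(0.6914) + (-3.5)·(-1.0177) = 6.1547.

Step 5 — scale by n: T² = 4 · 6.1547 = 24.6189.

T² ≈ 24.6189


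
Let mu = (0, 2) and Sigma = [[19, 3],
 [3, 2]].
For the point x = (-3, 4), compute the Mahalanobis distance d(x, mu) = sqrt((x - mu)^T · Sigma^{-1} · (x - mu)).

Step 1 — centre the observation: (x - mu) = (-3, 2).

Step 2 — invert Sigma. det(Sigma) = 19·2 - (3)² = 29.
  Sigma^{-1} = (1/det) · [[d, -b], [-b, a]] = [[0.069, -0.1034],
 [-0.1034, 0.6552]].

Step 3 — form the quadratic (x - mu)^T · Sigma^{-1} · (x - mu):
  Sigma^{-1} · (x - mu) = (-0.4138, 1.6207).
  (x - mu)^T · [Sigma^{-1} · (x - mu)] = (-3)·(-0.4138) + (2)·(1.6207) = 4.4828.

Step 4 — take square root: d = √(4.4828) ≈ 2.1173.

d(x, mu) = √(4.4828) ≈ 2.1173


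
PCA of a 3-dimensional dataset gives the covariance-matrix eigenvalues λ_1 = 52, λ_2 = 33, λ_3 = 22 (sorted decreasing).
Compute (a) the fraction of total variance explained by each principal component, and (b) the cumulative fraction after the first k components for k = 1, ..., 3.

Step 1 — total variance = trace(Sigma) = Σ λ_i = 52 + 33 + 22 = 107.

Step 2 — fraction explained by component i = λ_i / Σ λ:
  PC1: 52/107 = 0.486
  PC2: 33/107 = 0.3084
  PC3: 22/107 = 0.2056

Step 3 — cumulative fraction after k components = (λ_1 + ... + λ_k) / Σ λ:
  k = 1: 52/107 = 0.486
  k = 2: (52 + 33)/107 = 85/107 = 0.7944
  k = 3: (52 + 33 + 22)/107 = 107/107 = 1

Summary (fraction, with percent):

explained: PC1 0.486 (48.6%), PC2 0.3084 (30.84%), PC3 0.2056 (20.56%);  cumulative: 0.486, 0.7944, 1


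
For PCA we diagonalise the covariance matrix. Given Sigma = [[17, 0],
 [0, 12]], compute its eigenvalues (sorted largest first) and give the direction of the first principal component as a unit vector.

Step 1 — characteristic polynomial of 2×2 Sigma:
  det(Sigma - λI) = λ² - trace · λ + det = 0.
  trace = 17 + 12 = 29, det = 17·12 - (0)² = 204.
Step 2 — discriminant:
  Δ = trace² - 4·det = 841 - 816 = 25.
Step 3 — eigenvalues:
  λ = (trace ± √Δ)/2 = (29 ± 5)/2,
  λ_1 = 17,  λ_2 = 12.

Step 4 — unit eigenvector for λ_1: Sigma is diagonal, so its eigenvectors are the coordinate axes. λ_1 = 17 is the diagonal entry on the first coordinate axis, hence
  v_1 = (1, 0) (||v_1|| = 1).

λ_1 = 17,  λ_2 = 12;  v_1 ≈ (1, 0)


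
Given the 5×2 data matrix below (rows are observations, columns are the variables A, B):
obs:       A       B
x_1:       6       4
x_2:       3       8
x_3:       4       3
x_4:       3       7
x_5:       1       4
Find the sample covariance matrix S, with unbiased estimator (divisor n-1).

Step 1 — column means:
  mean(A) = (6 + 3 + 4 + 3 + 1) / 5 = 17/5 = 3.4
  mean(B) = (4 + 8 + 3 + 7 + 4) / 5 = 26/5 = 5.2

Step 2 — sample covariance S[i,j] = (1/(n-1)) · Σ_k (x_{k,i} - mean_i) · (x_{k,j} - mean_j), with n-1 = 4.
  S[A,A] = ((2.6)·(2.6) + (-0.4)·(-0.4) + (0.6)·(0.6) + (-0.4)·(-0.4) + (-2.4)·(-2.4)) / 4 = 13.2/4 = 3.3
  S[A,B] = ((2.6)·(-1.2) + (-0.4)·(2.8) + (0.6)·(-2.2) + (-0.4)·(1.8) + (-2.4)·(-1.2)) / 4 = -3.4/4 = -0.85
  S[B,B] = ((-1.2)·(-1.2) + (2.8)·(2.8) + (-2.2)·(-2.2) + (1.8)·(1.8) + (-1.2)·(-1.2)) / 4 = 18.8/4 = 4.7

S is symmetric (S[j,i] = S[i,j]). Assembling:

S = [[3.3, -0.85],
 [-0.85, 4.7]]


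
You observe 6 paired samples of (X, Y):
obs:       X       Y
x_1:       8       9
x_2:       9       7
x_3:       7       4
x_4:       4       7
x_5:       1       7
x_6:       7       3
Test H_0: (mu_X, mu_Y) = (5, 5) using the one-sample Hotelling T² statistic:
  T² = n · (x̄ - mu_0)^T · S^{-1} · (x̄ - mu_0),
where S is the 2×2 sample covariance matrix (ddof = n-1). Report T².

Step 1 — sample mean vector:
  mean(X) = (8 + 9 + 7 + 4 + 1 + 7) / 6 = 36/6 = 6
  mean(Y) = (9 + 7 + 4 + 7 + 7 + 3) / 6 = 37/6 = 6.1667
  x̄ = (6, 6.1667),  deviation x̄ - mu_0 = (6, 6.1667) - (5, 5) = (1, 1.1667).

Step 2 — sample covariance matrix, S[i,j] = (1/(n-1)) · Σ_k (x_{k,i} - mean_i) · (x_{k,j} - mean_j), divisor n-1 = 5:
  S[X,X] = ((2)·(2) + (3)·(3) + (1)·(1) + (-2)·(-2) + (-5)·(-5) + (1)·(1)) / 5 = 44/5 = 8.8
  S[X,Y] = ((2)·(2.8333) + (3)·(0.8333) + (1)·(-2.1667) + (-2)·(0.8333) + (-5)·(0.8333) + (1)·(-3.1667)) / 5 = -3/5 = -0.6
  S[Y,Y] = ((2.8333)·(2.8333) + (0.8333)·(0.8333) + (-2.1667)·(-2.1667) + (0.8333)·(0.8333) + (0.8333)·(0.8333) + (-3.1667)·(-3.1667)) / 5 = 24.8333/5 = 4.9667
  S = [[8.8, -0.6],
 [-0.6, 4.9667]].

Step 3 — invert S. det(S) = 8.8·4.9667 - (-0.6)² = 43.3467.
  S^{-1} = (1/det) · [[d, -b], [-b, a]] = [[0.1146, 0.0138],
 [0.0138, 0.203]].

Step 4 — quadratic form (x̄ - mu_0)^T · S^{-1} · (x̄ - mu_0):
  S^{-1} · (x̄ - mu_0) = (0.1307, 0.2507),
  (x̄ - mu_0)^T · [...] = (1)·(0.1307) + (1.1667)·(0.2507) = 0.4232.

Step 5 — scale by n: T² = 6 · 0.4232 = 2.5392.

T² ≈ 2.5392


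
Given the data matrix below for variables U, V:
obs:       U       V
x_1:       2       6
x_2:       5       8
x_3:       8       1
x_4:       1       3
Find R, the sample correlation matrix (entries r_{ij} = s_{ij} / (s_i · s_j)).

Step 1 — column means:
  mean(U) = (2 + 5 + 8 + 1) / 4 = 16/4 = 4
  mean(V) = (6 + 8 + 1 + 3) / 4 = 18/4 = 4.5

Step 2 — sample variances and covariances s[i,j] = (1/(n-1)) · Σ_k (x_{k,i} - mean_i) · (x_{k,j} - mean_j), with n-1 = 3:
  s[U,U] = ((-2)·(-2) + (1)·(1) + (4)·(4) + (-3)·(-3)) / 3 = 30/3 = 10
  s[U,V] = ((-2)·(1.5) + (1)·(3.5) + (4)·(-3.5) + (-3)·(-1.5)) / 3 = -9/3 = -3
  s[V,V] = ((1.5)·(1.5) + (3.5)·(3.5) + (-3.5)·(-3.5) + (-1.5)·(-1.5)) / 3 = 29/3 = 9.6667
  Sample standard deviations s_i = √(s[i,i]):
  s(U) = √(10) = 3.1623
  s(V) = √(9.6667) = 3.1091

Step 3 — r_{ij} = s_{ij} / (s_i · s_j):
  r[U,U] = 1 (diagonal).
  r[U,V] = -3 / (3.1623 · 3.1091) = -3 / 9.8319 = -0.3051
  r[V,V] = 1 (diagonal).

R is symmetric with unit diagonal. Assembling:

R = [[1, -0.3051],
 [-0.3051, 1]]


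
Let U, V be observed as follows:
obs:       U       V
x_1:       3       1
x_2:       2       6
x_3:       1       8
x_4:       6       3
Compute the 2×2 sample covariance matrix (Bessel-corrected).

Step 1 — column means:
  mean(U) = (3 + 2 + 1 + 6) / 4 = 12/4 = 3
  mean(V) = (1 + 6 + 8 + 3) / 4 = 18/4 = 4.5

Step 2 — sample covariance S[i,j] = (1/(n-1)) · Σ_k (x_{k,i} - mean_i) · (x_{k,j} - mean_j), with n-1 = 3.
  S[U,U] = ((0)·(0) + (-1)·(-1) + (-2)·(-2) + (3)·(3)) / 3 = 14/3 = 4.6667
  S[U,V] = ((0)·(-3.5) + (-1)·(1.5) + (-2)·(3.5) + (3)·(-1.5)) / 3 = -13/3 = -4.3333
  S[V,V] = ((-3.5)·(-3.5) + (1.5)·(1.5) + (3.5)·(3.5) + (-1.5)·(-1.5)) / 3 = 29/3 = 9.6667

S is symmetric (S[j,i] = S[i,j]). Assembling:

S = [[4.6667, -4.3333],
 [-4.3333, 9.6667]]


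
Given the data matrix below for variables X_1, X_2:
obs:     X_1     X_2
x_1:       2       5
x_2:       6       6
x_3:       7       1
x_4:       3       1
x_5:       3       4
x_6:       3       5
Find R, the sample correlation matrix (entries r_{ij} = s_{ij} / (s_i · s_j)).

Step 1 — column means:
  mean(X_1) = (2 + 6 + 7 + 3 + 3 + 3) / 6 = 24/6 = 4
  mean(X_2) = (5 + 6 + 1 + 1 + 4 + 5) / 6 = 22/6 = 3.6667

Step 2 — sample variances and covariances s[i,j] = (1/(n-1)) · Σ_k (x_{k,i} - mean_i) · (x_{k,j} - mean_j), with n-1 = 5:
  s[X_1,X_1] = ((-2)·(-2) + (2)·(2) + (3)·(3) + (-1)·(-1) + (-1)·(-1) + (-1)·(-1)) / 5 = 20/5 = 4
  s[X_1,X_2] = ((-2)·(1.3333) + (2)·(2.3333) + (3)·(-2.6667) + (-1)·(-2.6667) + (-1)·(0.3333) + (-1)·(1.3333)) / 5 = -5/5 = -1
  s[X_2,X_2] = ((1.3333)·(1.3333) + (2.3333)·(2.3333) + (-2.6667)·(-2.6667) + (-2.6667)·(-2.6667) + (0.3333)·(0.3333) + (1.3333)·(1.3333)) / 5 = 23.3333/5 = 4.6667
  Sample standard deviations s_i = √(s[i,i]):
  s(X_1) = √(4) = 2
  s(X_2) = √(4.6667) = 2.1602

Step 3 — r_{ij} = s_{ij} / (s_i · s_j):
  r[X_1,X_1] = 1 (diagonal).
  r[X_1,X_2] = -1 / (2 · 2.1602) = -1 / 4.3205 = -0.2315
  r[X_2,X_2] = 1 (diagonal).

R is symmetric with unit diagonal. Assembling:

R = [[1, -0.2315],
 [-0.2315, 1]]


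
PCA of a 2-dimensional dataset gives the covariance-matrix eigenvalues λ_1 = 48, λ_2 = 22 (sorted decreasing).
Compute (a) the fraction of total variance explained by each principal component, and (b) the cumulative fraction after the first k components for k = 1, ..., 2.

Step 1 — total variance = trace(Sigma) = Σ λ_i = 48 + 22 = 70.

Step 2 — fraction explained by component i = λ_i / Σ λ:
  PC1: 48/70 = 0.6857
  PC2: 22/70 = 0.3143

Step 3 — cumulative fraction after k components = (λ_1 + ... + λ_k) / Σ λ:
  k = 1: 48/70 = 0.6857
  k = 2: (48 + 22)/70 = 70/70 = 1

Summary (fraction, with percent):

explained: PC1 0.6857 (68.57%), PC2 0.3143 (31.43%);  cumulative: 0.6857, 1


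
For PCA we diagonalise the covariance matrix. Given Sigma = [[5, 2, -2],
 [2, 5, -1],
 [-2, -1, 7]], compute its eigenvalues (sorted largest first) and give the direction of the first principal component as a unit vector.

Step 1 — characteristic polynomial p(λ) = det(λI - Sigma) = λ³ - tr·λ² + c_1·λ - det, where tr = trace, c_1 = sum of the principal 2×2 minors, det = det(Sigma):
  tr = 5 + 5 + 7 = 17,
  c_1 = (5·5 - (2)²) + (5·7 - (-2)²) + (5·7 - (-1)²) = 21 + 31 + 34 = 86,
  det = 5·(5·7 - (-1)²) - (2)·((2)·7 - (-1)·(-2)) + (-2)·((2)·(-1) - 5·(-2)) = 5·(34) - (2)·(12) + (-2)·(8) = 130.
  So p(λ) = λ³ - 17λ² + 86λ - 130.
Step 2 — look for an integer root (rational root theorem: any rational root is an integer divisor of 130). Testing λ = 5:
  p(5) = 125 - 425 + 430 - 130 = 0  ✓
  Dividing out (λ - 5): p(λ) = (λ - 5)(λ² - 12λ + 26).
Step 3 — remaining eigenvalues from the quadratic λ² - 12λ + 26 = 0:
  Δ = 12² - 4·26 = 144 - 104 = 40,  λ = (12 ± √40)/2 = (12 ± 6.3246)/2 ≈ 9.1623 or 2.8377.
  Sorted: λ_1 = 9.1623,  λ_2 = 5,  λ_3 = 2.8377  (check: sum = 17 = tr ✓).

Step 4 — unit eigenvector for λ_1 ≈ 9.1623: v spans the null space of (Sigma - λ_1 I), whose rows are
  r_1 = (-4.1623, 2, -2),  r_2 = (2, -4.1623, -1),  r_3 = (-2, -1, -2.1623).
  v is orthogonal to every row, so take v ∝ r_1 × r_2 = ((2)·(-1) - (-2)·(-4.1623), (-2)·(2) - (-4.1623)·(-1), (-4.1623)·(-4.1623) - (2)·(2)) ≈ (-10.3246, -8.1623, 13.3246).
  Rescale (multiply by -1 so the first nonzero entry is positive): u = (10.3246, 8.1623, -13.3246).
  ||u|| = √((10.3246)² + (8.1623)² + (-13.3246)²) = √(350.763) ≈ 18.7287,  v_1 = u/||u|| ≈ (0.5513, 0.4358, -0.7115) (||v_1|| = 1).

λ_1 = 9.1623,  λ_2 = 5,  λ_3 = 2.8377;  v_1 ≈ (0.5513, 0.4358, -0.7115)


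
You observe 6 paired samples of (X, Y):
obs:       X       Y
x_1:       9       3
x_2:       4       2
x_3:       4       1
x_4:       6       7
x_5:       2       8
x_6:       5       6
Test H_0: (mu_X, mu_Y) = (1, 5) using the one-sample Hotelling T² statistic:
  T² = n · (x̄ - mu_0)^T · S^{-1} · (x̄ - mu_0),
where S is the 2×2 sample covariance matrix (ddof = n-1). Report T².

Step 1 — sample mean vector:
  mean(X) = (9 + 4 + 4 + 6 + 2 + 5) / 6 = 30/6 = 5
  mean(Y) = (3 + 2 + 1 + 7 + 8 + 6) / 6 = 27/6 = 4.5
  x̄ = (5, 4.5),  deviation x̄ - mu_0 = (5, 4.5) - (1, 5) = (4, -0.5).

Step 2 — sample covariance matrix, S[i,j] = (1/(n-1)) · Σ_k (x_{k,i} - mean_i) · (x_{k,j} - mean_j), divisor n-1 = 5:
  S[X,X] = ((4)·(4) + (-1)·(-1) + (-1)·(-1) + (1)·(1) + (-3)·(-3) + (0)·(0)) / 5 = 28/5 = 5.6
  S[X,Y] = ((4)·(-1.5) + (-1)·(-2.5) + (-1)·(-3.5) + (1)·(2.5) + (-3)·(3.5) + (0)·(1.5)) / 5 = -8/5 = -1.6
  S[Y,Y] = ((-1.5)·(-1.5) + (-2.5)·(-2.5) + (-3.5)·(-3.5) + (2.5)·(2.5) + (3.5)·(3.5) + (1.5)·(1.5)) / 5 = 41.5/5 = 8.3
  S = [[5.6, -1.6],
 [-1.6, 8.3]].

Step 3 — invert S. det(S) = 5.6·8.3 - (-1.6)² = 43.92.
  S^{-1} = (1/det) · [[d, -b], [-b, a]] = [[0.189, 0.0364],
 [0.0364, 0.1275]].

Step 4 — quadratic form (x̄ - mu_0)^T · S^{-1} · (x̄ - mu_0):
  S^{-1} · (x̄ - mu_0) = (0.7377, 0.082),
  (x̄ - mu_0)^T · [...] = (4)·(0.7377) + (-0.5)·(0.082) = 2.9098.

Step 5 — scale by n: T² = 6 · 2.9098 = 17.459.

T² ≈ 17.459


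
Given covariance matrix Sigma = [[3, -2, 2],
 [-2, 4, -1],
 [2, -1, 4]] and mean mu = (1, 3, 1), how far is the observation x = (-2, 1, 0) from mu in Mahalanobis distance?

Step 1 — centre the observation: (x - mu) = (-3, -2, -1).

Step 2 — invert Sigma (cofactor / det for 3×3, or solve directly):
  Sigma^{-1} = [[0.7143, 0.2857, -0.2857],
 [0.2857, 0.381, -0.0476],
 [-0.2857, -0.0476, 0.381]].

Step 3 — form the quadratic (x - mu)^T · Sigma^{-1} · (x - mu):
  Sigma^{-1} · (x - mu) = (-2.4286, -1.5714, 0.5714).
  (x - mu)^T · [Sigma^{-1} · (x - mu)] = (-3)·(-2.4286) + (-2)·(-1.5714) + (-1)·(0.5714) = 9.8571.

Step 4 — take square root: d = √(9.8571) ≈ 3.1396.

d(x, mu) = √(9.8571) ≈ 3.1396


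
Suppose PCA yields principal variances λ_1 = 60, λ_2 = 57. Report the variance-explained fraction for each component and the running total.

Step 1 — total variance = trace(Sigma) = Σ λ_i = 60 + 57 = 117.

Step 2 — fraction explained by component i = λ_i / Σ λ:
  PC1: 60/117 = 0.5128
  PC2: 57/117 = 0.4872

Step 3 — cumulative fraction after k components = (λ_1 + ... + λ_k) / Σ λ:
  k = 1: 60/117 = 0.5128
  k = 2: (60 + 57)/117 = 117/117 = 1

Summary (fraction, with percent):

explained: PC1 0.5128 (51.28%), PC2 0.4872 (48.72%);  cumulative: 0.5128, 1


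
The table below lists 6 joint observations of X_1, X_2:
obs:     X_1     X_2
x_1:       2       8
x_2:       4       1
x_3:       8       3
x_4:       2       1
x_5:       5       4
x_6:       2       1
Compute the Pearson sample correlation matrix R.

Step 1 — column means:
  mean(X_1) = (2 + 4 + 8 + 2 + 5 + 2) / 6 = 23/6 = 3.8333
  mean(X_2) = (8 + 1 + 3 + 1 + 4 + 1) / 6 = 18/6 = 3

Step 2 — sample variances and covariances s[i,j] = (1/(n-1)) · Σ_k (x_{k,i} - mean_i) · (x_{k,j} - mean_j), with n-1 = 5:
  s[X_1,X_1] = ((-1.8333)·(-1.8333) + (0.1667)·(0.1667) + (4.1667)·(4.1667) + (-1.8333)·(-1.8333) + (1.1667)·(1.1667) + (-1.8333)·(-1.8333)) / 5 = 28.8333/5 = 5.7667
  s[X_1,X_2] = ((-1.8333)·(5) + (0.1667)·(-2) + (4.1667)·(0) + (-1.8333)·(-2) + (1.1667)·(1) + (-1.8333)·(-2)) / 5 = -1/5 = -0.2
  s[X_2,X_2] = ((5)·(5) + (-2)·(-2) + (0)·(0) + (-2)·(-2) + (1)·(1) + (-2)·(-2)) / 5 = 38/5 = 7.6
  Sample standard deviations s_i = √(s[i,i]):
  s(X_1) = √(5.7667) = 2.4014
  s(X_2) = √(7.6) = 2.7568

Step 3 — r_{ij} = s_{ij} / (s_i · s_j):
  r[X_1,X_1] = 1 (diagonal).
  r[X_1,X_2] = -0.2 / (2.4014 · 2.7568) = -0.2 / 6.6202 = -0.0302
  r[X_2,X_2] = 1 (diagonal).

R is symmetric with unit diagonal. Assembling:

R = [[1, -0.0302],
 [-0.0302, 1]]


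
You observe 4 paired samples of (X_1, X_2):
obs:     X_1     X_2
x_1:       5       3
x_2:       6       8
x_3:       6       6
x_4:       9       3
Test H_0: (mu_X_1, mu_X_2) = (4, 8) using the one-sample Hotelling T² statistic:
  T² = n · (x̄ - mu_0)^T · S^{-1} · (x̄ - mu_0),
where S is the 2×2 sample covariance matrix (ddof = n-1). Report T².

Step 1 — sample mean vector:
  mean(X_1) = (5 + 6 + 6 + 9) / 4 = 26/4 = 6.5
  mean(X_2) = (3 + 8 + 6 + 3) / 4 = 20/4 = 5
  x̄ = (6.5, 5),  deviation x̄ - mu_0 = (6.5, 5) - (4, 8) = (2.5, -3).

Step 2 — sample covariance matrix, S[i,j] = (1/(n-1)) · Σ_k (x_{k,i} - mean_i) · (x_{k,j} - mean_j), divisor n-1 = 3:
  S[X_1,X_1] = ((-1.5)·(-1.5) + (-0.5)·(-0.5) + (-0.5)·(-0.5) + (2.5)·(2.5)) / 3 = 9/3 = 3
  S[X_1,X_2] = ((-1.5)·(-2) + (-0.5)·(3) + (-0.5)·(1) + (2.5)·(-2)) / 3 = -4/3 = -1.3333
  S[X_2,X_2] = ((-2)·(-2) + (3)·(3) + (1)·(1) + (-2)·(-2)) / 3 = 18/3 = 6
  S = [[3, -1.3333],
 [-1.3333, 6]].

Step 3 — invert S. det(S) = 3·6 - (-1.3333)² = 16.2222.
  S^{-1} = (1/det) · [[d, -b], [-b, a]] = [[0.3699, 0.0822],
 [0.0822, 0.1849]].

Step 4 — quadratic form (x̄ - mu_0)^T · S^{-1} · (x̄ - mu_0):
  S^{-1} · (x̄ - mu_0) = (0.6781, -0.3493),
  (x̄ - mu_0)^T · [...] = (2.5)·(0.6781) + (-3)·(-0.3493) = 2.7432.

Step 5 — scale by n: T² = 4 · 2.7432 = 10.9726.

T² ≈ 10.9726


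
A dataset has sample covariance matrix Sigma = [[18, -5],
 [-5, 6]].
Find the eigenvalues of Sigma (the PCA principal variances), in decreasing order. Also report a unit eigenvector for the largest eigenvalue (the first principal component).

Step 1 — characteristic polynomial of 2×2 Sigma:
  det(Sigma - λI) = λ² - trace · λ + det = 0.
  trace = 18 + 6 = 24, det = 18·6 - (-5)² = 83.
Step 2 — discriminant:
  Δ = trace² - 4·det = 576 - 332 = 244.
Step 3 — eigenvalues:
  λ = (trace ± √Δ)/2 = (24 ± 15.6205)/2,
  λ_1 = 19.8102,  λ_2 = 4.1898.

Step 4 — unit eigenvector for λ_1: solve (Sigma - λ_1 I)v = 0. First row:
  (18 - 19.8102)·v_x + (-5)·v_y = 0, i.e. (-1.8102)·v_x + (-5)·v_y = 0,
  so v ∝ (b, λ_1 - a) = (-5, 1.8102); multiply by -1 so the first entry is positive: u = (5, -1.8102).
  ||u|| = √((5)² + (-1.8102)²) = √(28.277) ≈ 5.3176,
  v_1 = u/||u|| ≈ (0.9403, -0.3404) (||v_1|| = 1).

λ_1 = 19.8102,  λ_2 = 4.1898;  v_1 ≈ (0.9403, -0.3404)


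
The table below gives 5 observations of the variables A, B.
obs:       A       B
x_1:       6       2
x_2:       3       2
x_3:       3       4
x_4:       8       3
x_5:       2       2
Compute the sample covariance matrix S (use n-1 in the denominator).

Step 1 — column means:
  mean(A) = (6 + 3 + 3 + 8 + 2) / 5 = 22/5 = 4.4
  mean(B) = (2 + 2 + 4 + 3 + 2) / 5 = 13/5 = 2.6

Step 2 — sample covariance S[i,j] = (1/(n-1)) · Σ_k (x_{k,i} - mean_i) · (x_{k,j} - mean_j), with n-1 = 4.
  S[A,A] = ((1.6)·(1.6) + (-1.4)·(-1.4) + (-1.4)·(-1.4) + (3.6)·(3.6) + (-2.4)·(-2.4)) / 4 = 25.2/4 = 6.3
  S[A,B] = ((1.6)·(-0.6) + (-1.4)·(-0.6) + (-1.4)·(1.4) + (3.6)·(0.4) + (-2.4)·(-0.6)) / 4 = 0.8/4 = 0.2
  S[B,B] = ((-0.6)·(-0.6) + (-0.6)·(-0.6) + (1.4)·(1.4) + (0.4)·(0.4) + (-0.6)·(-0.6)) / 4 = 3.2/4 = 0.8

S is symmetric (S[j,i] = S[i,j]). Assembling:

S = [[6.3, 0.2],
 [0.2, 0.8]]


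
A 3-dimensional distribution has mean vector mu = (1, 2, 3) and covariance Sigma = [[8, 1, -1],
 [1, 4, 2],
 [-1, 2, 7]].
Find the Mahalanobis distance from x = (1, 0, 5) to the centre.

Step 1 — centre the observation: (x - mu) = (0, -2, 2).

Step 2 — invert Sigma (cofactor / det for 3×3, or solve directly):
  Sigma^{-1} = [[0.1356, -0.0508, 0.0339],
 [-0.0508, 0.3107, -0.096],
 [0.0339, -0.096, 0.1751]].

Step 3 — form the quadratic (x - mu)^T · Sigma^{-1} · (x - mu):
  Sigma^{-1} · (x - mu) = (0.1695, -0.8136, 0.5424).
  (x - mu)^T · [Sigma^{-1} · (x - mu)] = (0)·(0.1695) + (-2)·(-0.8136) + (2)·(0.5424) = 2.7119.

Step 4 — take square root: d = √(2.7119) ≈ 1.6468.

d(x, mu) = √(2.7119) ≈ 1.6468


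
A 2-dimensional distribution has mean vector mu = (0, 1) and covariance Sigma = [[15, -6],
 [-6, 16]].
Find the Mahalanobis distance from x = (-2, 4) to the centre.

Step 1 — centre the observation: (x - mu) = (-2, 3).

Step 2 — invert Sigma. det(Sigma) = 15·16 - (-6)² = 204.
  Sigma^{-1} = (1/det) · [[d, -b], [-b, a]] = [[0.0784, 0.0294],
 [0.0294, 0.0735]].

Step 3 — form the quadratic (x - mu)^T · Sigma^{-1} · (x - mu):
  Sigma^{-1} · (x - mu) = (-0.0686, 0.1618).
  (x - mu)^T · [Sigma^{-1} · (x - mu)] = (-2)·(-0.0686) + (3)·(0.1618) = 0.6225.

Step 4 — take square root: d = √(0.6225) ≈ 0.789.

d(x, mu) = √(0.6225) ≈ 0.789


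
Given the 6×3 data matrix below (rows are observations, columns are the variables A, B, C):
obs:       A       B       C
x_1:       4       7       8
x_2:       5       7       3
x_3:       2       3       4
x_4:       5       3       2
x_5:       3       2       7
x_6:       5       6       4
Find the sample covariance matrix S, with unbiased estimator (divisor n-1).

Step 1 — column means:
  mean(A) = (4 + 5 + 2 + 5 + 3 + 5) / 6 = 24/6 = 4
  mean(B) = (7 + 7 + 3 + 3 + 2 + 6) / 6 = 28/6 = 4.6667
  mean(C) = (8 + 3 + 4 + 2 + 7 + 4) / 6 = 28/6 = 4.6667

Step 2 — sample covariance S[i,j] = (1/(n-1)) · Σ_k (x_{k,i} - mean_i) · (x_{k,j} - mean_j), with n-1 = 5.
  S[A,A] = ((0)·(0) + (1)·(1) + (-2)·(-2) + (1)·(1) + (-1)·(-1) + (1)·(1)) / 5 = 8/5 = 1.6
  S[A,B] = ((0)·(2.3333) + (1)·(2.3333) + (-2)·(-1.6667) + (1)·(-1.6667) + (-1)·(-2.6667) + (1)·(1.3333)) / 5 = 8/5 = 1.6
  S[A,C] = ((0)·(3.3333) + (1)·(-1.6667) + (-2)·(-0.6667) + (1)·(-2.6667) + (-1)·(2.3333) + (1)·(-0.6667)) / 5 = -6/5 = -1.2
  S[B,B] = ((2.3333)·(2.3333) + (2.3333)·(2.3333) + (-1.6667)·(-1.6667) + (-1.6667)·(-1.6667) + (-2.6667)·(-2.6667) + (1.3333)·(1.3333)) / 5 = 25.3333/5 = 5.0667
  S[B,C] = ((2.3333)·(3.3333) + (2.3333)·(-1.6667) + (-1.6667)·(-0.6667) + (-1.6667)·(-2.6667) + (-2.6667)·(2.3333) + (1.3333)·(-0.6667)) / 5 = 2.3333/5 = 0.4667
  S[C,C] = ((3.3333)·(3.3333) + (-1.6667)·(-1.6667) + (-0.6667)·(-0.6667) + (-2.6667)·(-2.6667) + (2.3333)·(2.3333) + (-0.6667)·(-0.6667)) / 5 = 27.3333/5 = 5.4667

S is symmetric (S[j,i] = S[i,j]). Assembling:

S = [[1.6, 1.6, -1.2],
 [1.6, 5.0667, 0.4667],
 [-1.2, 0.4667, 5.4667]]
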